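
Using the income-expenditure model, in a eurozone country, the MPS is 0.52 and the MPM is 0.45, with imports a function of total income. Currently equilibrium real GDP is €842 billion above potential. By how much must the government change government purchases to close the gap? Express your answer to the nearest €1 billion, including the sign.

−€817 billion

MPC = 1 − MPS = 1 − 0.52 = 0.48.
Spending multiplier = 1/(1 − c + m) = 1/(1 − 0.48 + 0.45) = 1/0.97 ≈ 1.031.
Need ΔY = −€842 billion, so ΔG = ΔY/k = (−€842 billion) × 0.97 ≈ −€817 billion.
The government should cut government purchases by €817 billion.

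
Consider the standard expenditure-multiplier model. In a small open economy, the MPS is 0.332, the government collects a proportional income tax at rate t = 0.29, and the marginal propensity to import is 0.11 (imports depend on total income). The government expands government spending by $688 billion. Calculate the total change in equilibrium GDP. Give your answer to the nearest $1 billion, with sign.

+$1,082 billion

MPC = 1 − MPS = 1 − 0.332 = 0.668.
Spending multiplier = 1/(1 − c(1−t) + m) = 1/(1 − 0.668×0.71 + 0.11) = 1/0.63572 ≈ 1.573.
ΔY = k × ΔG = (+$688 billion) / 0.63572 ≈ +$1,082 billion.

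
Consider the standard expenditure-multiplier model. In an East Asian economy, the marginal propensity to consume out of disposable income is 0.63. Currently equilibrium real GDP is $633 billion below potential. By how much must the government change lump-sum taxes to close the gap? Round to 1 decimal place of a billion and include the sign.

−$371.8 billion

Spending multiplier = 1/(1 − MPC) = 1/(1 − 0.63) = 1/0.37 ≈ 2.703.
Tax multiplier = −c·k = −0.63/0.37 ≈ −1.703. Need ΔY = +$633 billion, so ΔT = ΔY/(−c·k) = −(+$633 billion) × 0.37 / 0.63 ≈ −$371.8 billion.
The government should cut lump-sum taxes by $371.8 billion.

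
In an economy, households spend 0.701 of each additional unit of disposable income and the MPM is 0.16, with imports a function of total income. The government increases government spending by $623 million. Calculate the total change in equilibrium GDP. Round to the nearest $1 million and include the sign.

Expenditure multiplier = 1/(1 − c + m) = 1/(1 − 0.701 + 0.16) = 1/0.459 ≈ 2.179.
ΔY = k × ΔG = (+$623 million) / 0.459 ≈ +$1,357 million.

+$1,357 million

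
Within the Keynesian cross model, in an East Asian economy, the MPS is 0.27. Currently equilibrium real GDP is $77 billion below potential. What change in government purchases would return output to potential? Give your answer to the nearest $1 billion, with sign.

MPC = 1 − MPS = 1 − 0.27 = 0.73.
Spending multiplier = 1/(1 − MPC) = 1/(1 − 0.73) = 1/0.27 ≈ 3.704.
Need ΔY = +$77 billion, so ΔG = ΔY/k = (+$77 billion) × 0.27 ≈ +$21 billion.
The government should increase government purchases by $21 billion.

+$21 billion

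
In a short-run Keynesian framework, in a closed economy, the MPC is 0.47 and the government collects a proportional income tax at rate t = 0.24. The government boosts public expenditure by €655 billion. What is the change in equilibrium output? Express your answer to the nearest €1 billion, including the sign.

Expenditure multiplier = 1/(1 − c(1−t)) = 1/(1 − 0.47×0.76) = 1/0.6428 ≈ 1.556.
ΔY = k × ΔG = (+€655 billion) / 0.6428 ≈ +€1,019 billion.

+€1,019 billion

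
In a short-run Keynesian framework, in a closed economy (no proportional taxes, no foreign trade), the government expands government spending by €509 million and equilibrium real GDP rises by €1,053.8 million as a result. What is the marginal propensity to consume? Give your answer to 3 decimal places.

Implied spending multiplier k = ΔY/ΔG = 1,053.8/509 ≈ 2.0703.
Since k = 1/(1 − MPC), MPC = 1 − 1/k = 1 − ΔG/ΔY = 1 − 509/1,053.8 ≈ 0.517.

0.517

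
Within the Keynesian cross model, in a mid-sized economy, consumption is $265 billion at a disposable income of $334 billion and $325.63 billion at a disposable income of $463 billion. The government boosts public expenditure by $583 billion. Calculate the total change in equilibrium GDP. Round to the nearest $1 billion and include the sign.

+$1,100 billion

MPC = ΔC/ΔYd = (325.63 − 265)/(463 − 334) = 60.63/129 = 0.47.
Spending multiplier = 1/(1 − MPC) = 1/(1 − 0.47) = 1/0.53 ≈ 1.887.
ΔY = k × ΔG = (+$583 billion) / 0.53 = +$1,100 billion.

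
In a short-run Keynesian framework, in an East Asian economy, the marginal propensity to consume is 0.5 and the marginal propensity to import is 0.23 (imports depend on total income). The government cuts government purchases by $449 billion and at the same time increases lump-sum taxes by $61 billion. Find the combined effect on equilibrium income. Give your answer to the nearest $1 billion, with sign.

−$657 billion

Expenditure multiplier = 1/(1 − c + m) = 1/(1 − 0.5 + 0.23) = 1/0.73 ≈ 1.37.
ΔG contributes k·ΔG = (−$449 billion) / 0.73 ≈ −$615.1 billion.
ΔT of +$61 billion changes first-round spending by −c·ΔT = −$30.5 billion, contributing k·(−c·ΔT) = (−$30.5 billion) / 0.73 ≈ −$41.8 billion.
Net ΔY = k(ΔG − c·ΔT) = (−$479.5 billion) / 0.73 ≈ −$657 billion.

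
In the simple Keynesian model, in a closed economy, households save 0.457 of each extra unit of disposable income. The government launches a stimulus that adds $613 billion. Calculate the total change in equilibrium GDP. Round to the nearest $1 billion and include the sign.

MPC = 1 − MPS = 1 − 0.457 = 0.543.
Government-spending multiplier = 1/(1 − MPC) = 1/(1 − 0.543) = 1/0.457 ≈ 2.188.
ΔY = k × ΔG = (+$613 billion) / 0.457 ≈ +$1,341 billion.

+$1,341 billion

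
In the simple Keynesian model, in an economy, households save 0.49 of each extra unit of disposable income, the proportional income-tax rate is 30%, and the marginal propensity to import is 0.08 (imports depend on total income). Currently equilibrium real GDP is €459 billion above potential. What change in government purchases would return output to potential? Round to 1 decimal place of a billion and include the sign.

−€331.9 billion

MPC = 1 − MPS = 1 − 0.49 = 0.51.
Spending multiplier = 1/(1 − c(1−t) + m) = 1/(1 − 0.51×0.7 + 0.08) = 1/0.723 ≈ 1.383.
Need ΔY = −€459 billion, so ΔG = ΔY/k = (−€459 billion) × 0.723 ≈ −€331.9 billion.
The government should cut government purchases by €331.9 billion.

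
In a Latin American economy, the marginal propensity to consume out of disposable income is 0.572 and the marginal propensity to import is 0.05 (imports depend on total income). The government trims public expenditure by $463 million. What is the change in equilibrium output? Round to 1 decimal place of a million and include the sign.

Government-spending multiplier = 1/(1 − c + m) = 1/(1 − 0.572 + 0.05) = 1/0.478 ≈ 2.092.
ΔY = k × ΔG = (−$463 million) / 0.478 ≈ −$968.6 million.

−$968.6 million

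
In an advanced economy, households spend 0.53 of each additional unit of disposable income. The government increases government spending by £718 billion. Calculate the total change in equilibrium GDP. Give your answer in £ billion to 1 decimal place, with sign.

Government-spending multiplier = 1/(1 − MPC) = 1/(1 − 0.53) = 1/0.47 ≈ 2.128.
ΔY = k × ΔG = (+£718 billion) / 0.47 ≈ +£1,527.7 billion.

+£1,527.7 billion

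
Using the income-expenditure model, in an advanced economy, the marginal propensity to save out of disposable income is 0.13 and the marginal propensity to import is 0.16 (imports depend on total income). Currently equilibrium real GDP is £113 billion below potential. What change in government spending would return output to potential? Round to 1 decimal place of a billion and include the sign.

+£32.8 billion

MPC = 1 − MPS = 1 − 0.13 = 0.87.
Spending multiplier = 1/(1 − c + m) = 1/(1 − 0.87 + 0.16) = 1/0.29 ≈ 3.448.
Need ΔY = +£113 billion, so ΔG = ΔY/k = (+£113 billion) × 0.29 ≈ +£32.8 billion.
The government should increase government spending by £32.8 billion.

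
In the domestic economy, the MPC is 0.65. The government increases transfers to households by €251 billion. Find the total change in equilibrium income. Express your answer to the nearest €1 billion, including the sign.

The transfer change shifts disposable income by +€251 billion, so first-round consumption changes by c·ΔTR = 0.65 × (+€251 billion) = +€163.15 billion.
Expenditure multiplier = 1/(1 − MPC) = 1/(1 − 0.65) = 1/0.35 ≈ 2.857.
The transfer multiplier is c × k ≈ 1.857, so ΔY = k × (c·ΔTR) = (+€163.15 billion) / 0.35 ≈ +€466 billion.

+€466 billion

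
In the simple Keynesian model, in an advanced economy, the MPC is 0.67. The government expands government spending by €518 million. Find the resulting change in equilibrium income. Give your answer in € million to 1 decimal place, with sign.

+€1,569.7 million

Government-spending multiplier = 1/(1 − MPC) = 1/(1 − 0.67) = 1/0.33 ≈ 3.03.
ΔY = k × ΔG = (+€518 million) / 0.33 ≈ +€1,569.7 million.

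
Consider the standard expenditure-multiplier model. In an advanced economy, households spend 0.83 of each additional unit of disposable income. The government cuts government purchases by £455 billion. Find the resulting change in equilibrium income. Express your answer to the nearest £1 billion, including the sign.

Expenditure multiplier = 1/(1 − MPC) = 1/(1 − 0.83) = 1/0.17 ≈ 5.882.
ΔY = k × ΔG = (−£455 billion) / 0.17 ≈ −£2,676 billion.

−£2,676 billion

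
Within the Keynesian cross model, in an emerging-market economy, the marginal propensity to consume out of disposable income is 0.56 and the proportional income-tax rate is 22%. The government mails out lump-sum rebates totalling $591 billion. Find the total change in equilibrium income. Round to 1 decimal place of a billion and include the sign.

+$587.6 billion

A lump-sum tax change of −$591 billion shifts disposable income by +$591 billion; first-round consumption changes by −c × ΔT = −0.56 × (−$591 billion) = +$330.96 billion.
Expenditure multiplier = 1/(1 − c(1−t)) = 1/(1 − 0.56×0.78) = 1/0.5632 ≈ 1.776.
The tax multiplier is −c × k ≈ −0.994, so ΔY = k × (−c·ΔT) = (+$330.96 billion) / 0.5632 ≈ +$587.6 billion.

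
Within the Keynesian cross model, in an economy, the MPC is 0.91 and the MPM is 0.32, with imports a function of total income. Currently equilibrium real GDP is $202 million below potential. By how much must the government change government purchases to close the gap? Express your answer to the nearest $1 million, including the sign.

+$83 million

Spending multiplier = 1/(1 − c + m) = 1/(1 − 0.91 + 0.32) = 1/0.41 ≈ 2.439.
Need ΔY = +$202 million, so ΔG = ΔY/k = (+$202 million) × 0.41 ≈ +$83 million.
The government should increase government purchases by $83 million.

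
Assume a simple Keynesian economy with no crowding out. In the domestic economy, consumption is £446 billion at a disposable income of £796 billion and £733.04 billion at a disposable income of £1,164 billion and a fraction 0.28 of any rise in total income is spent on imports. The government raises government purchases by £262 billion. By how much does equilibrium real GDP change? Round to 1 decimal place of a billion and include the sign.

MPC = ΔC/ΔYd = (733.04 − 446)/(1,164 − 796) = 287.04/368 = 0.78.
Spending multiplier = 1/(1 − c + m) = 1/(1 − 0.78 + 0.28) = 1/0.5 = 2.
ΔY = k × ΔG = (+£262 billion) / 0.5 = +£524 billion.

+£524.0 billion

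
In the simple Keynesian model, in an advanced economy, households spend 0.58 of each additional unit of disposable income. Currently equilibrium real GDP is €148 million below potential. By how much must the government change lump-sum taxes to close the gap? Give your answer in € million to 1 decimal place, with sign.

−€107.2 million

Spending multiplier = 1/(1 − MPC) = 1/(1 − 0.58) = 1/0.42 ≈ 2.381.
Tax multiplier = −c·k = −0.58/0.42 ≈ −1.381. Need ΔY = +€148 million, so ΔT = ΔY/(−c·k) = −(+€148 million) × 0.42 / 0.58 ≈ −€107.2 million.
The government should cut lump-sum taxes by €107.2 million.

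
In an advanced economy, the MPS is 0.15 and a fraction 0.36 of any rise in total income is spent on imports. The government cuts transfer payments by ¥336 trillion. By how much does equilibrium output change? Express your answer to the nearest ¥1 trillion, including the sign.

−¥560 trillion

MPC = 1 − MPS = 1 − 0.15 = 0.85.
The transfer change shifts disposable income by −¥336 trillion, so first-round consumption changes by c·ΔTR = 0.85 × (−¥336 trillion) = −¥285.6 trillion.
Expenditure multiplier = 1/(1 − c + m) = 1/(1 − 0.85 + 0.36) = 1/0.51 ≈ 1.961.
The transfer multiplier is c × k ≈ 1.667, so ΔY = k × (c·ΔTR) = (−¥285.6 trillion) / 0.51 = −¥560 trillion.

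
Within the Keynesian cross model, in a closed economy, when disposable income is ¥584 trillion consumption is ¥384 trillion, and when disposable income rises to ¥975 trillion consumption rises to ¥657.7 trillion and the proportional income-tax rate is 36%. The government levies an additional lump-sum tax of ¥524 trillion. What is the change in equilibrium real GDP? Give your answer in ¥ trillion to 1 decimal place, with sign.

−¥664.5 trillion

MPC = ΔC/ΔYd = (657.7 − 384)/(975 − 584) = 273.7/391 = 0.7.
A lump-sum tax change of +¥524 trillion shifts disposable income by −¥524 trillion; first-round consumption changes by −c × ΔT = −0.7 × (+¥524 trillion) = −¥366.8 trillion.
Expenditure multiplier = 1/(1 − c(1−t)) = 1/(1 − 0.7×0.64) = 1/0.552 ≈ 1.812.
The tax multiplier is −c × k ≈ −1.268, so ΔY = k × (−c·ΔT) = (−¥366.8 trillion) / 0.552 ≈ −¥664.5 trillion.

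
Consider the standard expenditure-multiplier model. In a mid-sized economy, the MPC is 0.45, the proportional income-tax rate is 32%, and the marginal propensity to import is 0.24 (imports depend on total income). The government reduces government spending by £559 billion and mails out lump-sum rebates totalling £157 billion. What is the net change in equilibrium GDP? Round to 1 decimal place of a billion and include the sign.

−£522.9 billion

Expenditure multiplier = 1/(1 − c(1−t) + m) = 1/(1 − 0.45×0.68 + 0.24) = 1/0.934 ≈ 1.071.
ΔG contributes k·ΔG = (−£559 billion) / 0.934 ≈ −£598.5 billion.
ΔT of −£157 billion changes first-round spending by −c·ΔT = +£70.65 billion, contributing k·(−c·ΔT) = (+£70.65 billion) / 0.934 ≈ +£75.6 billion.
Net ΔY = k(ΔG − c·ΔT) = (−£488.35 billion) / 0.934 ≈ −£522.9 billion.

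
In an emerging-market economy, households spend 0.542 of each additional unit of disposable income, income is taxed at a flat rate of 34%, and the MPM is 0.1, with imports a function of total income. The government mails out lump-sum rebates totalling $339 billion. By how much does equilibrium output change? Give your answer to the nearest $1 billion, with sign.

+$248 billion

A lump-sum tax change of −$339 billion shifts disposable income by +$339 billion; first-round consumption changes by −c × ΔT = −0.542 × (−$339 billion) = +$183.738 billion.
Expenditure multiplier = 1/(1 − c(1−t) + m) = 1/(1 − 0.542×0.66 + 0.1) = 1/0.74228 ≈ 1.347.
The tax multiplier is −c × k ≈ −0.73, so ΔY = k × (−c·ΔT) = (+$183.738 billion) / 0.74228 ≈ +$248 billion.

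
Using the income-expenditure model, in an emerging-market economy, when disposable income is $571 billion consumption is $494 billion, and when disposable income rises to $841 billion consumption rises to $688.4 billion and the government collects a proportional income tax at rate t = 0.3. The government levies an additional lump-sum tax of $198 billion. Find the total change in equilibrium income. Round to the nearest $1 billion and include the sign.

MPC = ΔC/ΔYd = (688.4 − 494)/(841 − 571) = 194.4/270 = 0.72.
A lump-sum tax change of +$198 billion shifts disposable income by −$198 billion; first-round consumption changes by −c × ΔT = −0.72 × (+$198 billion) = −$142.56 billion.
Expenditure multiplier = 1/(1 − c(1−t)) = 1/(1 − 0.72×0.7) = 1/0.496 ≈ 2.016.
The tax multiplier is −c × k ≈ −1.452, so ΔY = k × (−c·ΔT) = (−$142.56 billion) / 0.496 ≈ −$287 billion.

−$287 billion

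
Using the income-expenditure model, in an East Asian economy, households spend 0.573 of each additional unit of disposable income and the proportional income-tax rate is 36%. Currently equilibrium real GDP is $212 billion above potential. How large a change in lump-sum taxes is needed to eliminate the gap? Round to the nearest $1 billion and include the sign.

+$234 billion

Spending multiplier = 1/(1 − c(1−t)) = 1/(1 − 0.573×0.64) = 1/0.63328 ≈ 1.579.
Tax multiplier = −c·k = −0.573/0.63328 ≈ −0.905. Need ΔY = −$212 billion, so ΔT = ΔY/(−c·k) = −(−$212 billion) × 0.63328 / 0.573 ≈ +$234 billion.
The government should raise lump-sum taxes by $234 billion.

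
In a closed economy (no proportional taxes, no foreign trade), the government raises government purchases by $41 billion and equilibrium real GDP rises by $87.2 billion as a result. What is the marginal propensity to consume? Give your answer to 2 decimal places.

Implied spending multiplier k = ΔY/ΔG = 87.2/41 ≈ 2.1268.
Since k = 1/(1 − MPC), MPC = 1 − 1/k = 1 − ΔG/ΔY = 1 − 41/87.2 ≈ 0.53.

0.53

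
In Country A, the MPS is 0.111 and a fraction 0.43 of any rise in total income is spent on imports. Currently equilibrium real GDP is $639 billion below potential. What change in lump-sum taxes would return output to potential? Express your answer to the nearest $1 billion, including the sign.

MPC = 1 − MPS = 1 − 0.111 = 0.889.
Spending multiplier = 1/(1 − c + m) = 1/(1 − 0.889 + 0.43) = 1/0.541 ≈ 1.848.
Tax multiplier = −c·k = −0.889/0.541 ≈ −1.643. Need ΔY = +$639 billion, so ΔT = ΔY/(−c·k) = −(+$639 billion) × 0.541 / 0.889 ≈ −$389 billion.
The government should cut lump-sum taxes by $389 billion.

−$389 billion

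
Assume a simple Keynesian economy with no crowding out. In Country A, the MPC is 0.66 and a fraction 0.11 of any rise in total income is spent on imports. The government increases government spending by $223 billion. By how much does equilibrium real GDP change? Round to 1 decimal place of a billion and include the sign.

Spending multiplier = 1/(1 − c + m) = 1/(1 − 0.66 + 0.11) = 1/0.45 ≈ 2.222.
ΔY = k × ΔG = (+$223 billion) / 0.45 ≈ +$495.6 billion.

+$495.6 billion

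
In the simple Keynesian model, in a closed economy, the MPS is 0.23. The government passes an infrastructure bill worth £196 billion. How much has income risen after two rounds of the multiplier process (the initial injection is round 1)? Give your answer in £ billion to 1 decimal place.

£346.9 billion

MPC = 1 − MPS = 1 − 0.23 = 0.77.
Round 1 adds ΔG = £196 billion; each later round is MPC = 0.77 times the previous.
After 2 rounds: 196 + 150.92 = ΔG·(1 − c^2)/(1 − c) = 196 × (1 − 0.5929)/0.23 ≈ £346.9 billion.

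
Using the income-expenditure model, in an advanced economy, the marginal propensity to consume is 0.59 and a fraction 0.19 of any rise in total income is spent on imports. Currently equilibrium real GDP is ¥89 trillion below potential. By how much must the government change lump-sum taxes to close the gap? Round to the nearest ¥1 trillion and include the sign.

Spending multiplier = 1/(1 − c + m) = 1/(1 − 0.59 + 0.19) = 1/0.6 ≈ 1.667.
Tax multiplier = −c·k = −0.59/0.6 ≈ −0.983. Need ΔY = +¥89 trillion, so ΔT = ΔY/(−c·k) = −(+¥89 trillion) × 0.6 / 0.59 ≈ −¥91 trillion.
The government should cut lump-sum taxes by ¥91 trillion.

−¥91 trillion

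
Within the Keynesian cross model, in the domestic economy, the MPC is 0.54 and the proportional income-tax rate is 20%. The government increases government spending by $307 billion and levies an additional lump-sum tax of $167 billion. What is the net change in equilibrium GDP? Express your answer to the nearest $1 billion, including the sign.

+$382 billion

Expenditure multiplier = 1/(1 − c(1−t)) = 1/(1 − 0.54×0.8) = 1/0.568 ≈ 1.761.
ΔG contributes k·ΔG = (+$307 billion) / 0.568 ≈ +$540.5 billion.
ΔT of +$167 billion changes first-round spending by −c·ΔT = −$90.18 billion, contributing k·(−c·ΔT) = (−$90.18 billion) / 0.568 ≈ −$158.8 billion.
Net ΔY = k(ΔG − c·ΔT) = (+$216.82 billion) / 0.568 ≈ +$382 billion.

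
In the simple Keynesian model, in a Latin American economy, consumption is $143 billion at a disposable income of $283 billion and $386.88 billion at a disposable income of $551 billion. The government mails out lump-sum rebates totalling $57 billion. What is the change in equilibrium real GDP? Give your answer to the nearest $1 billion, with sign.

MPC = ΔC/ΔYd = (386.88 − 143)/(551 − 283) = 243.88/268 = 0.91.
A lump-sum tax change of −$57 billion shifts disposable income by +$57 billion; first-round consumption changes by −c × ΔT = −0.91 × (−$57 billion) = +$51.87 billion.
Expenditure multiplier = 1/(1 − MPC) = 1/(1 − 0.91) = 1/0.09 ≈ 11.111.
The tax multiplier is −c × k ≈ −10.111, so ΔY = k × (−c·ΔT) = (+$51.87 billion) / 0.09 ≈ +$576 billion.

+$576 billion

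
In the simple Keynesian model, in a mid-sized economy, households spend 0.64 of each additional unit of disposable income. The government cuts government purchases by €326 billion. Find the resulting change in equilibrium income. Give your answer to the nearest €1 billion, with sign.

Government-spending multiplier = 1/(1 − MPC) = 1/(1 − 0.64) = 1/0.36 ≈ 2.778.
ΔY = k × ΔG = (−€326 billion) / 0.36 ≈ −€906 billion.

−€906 billion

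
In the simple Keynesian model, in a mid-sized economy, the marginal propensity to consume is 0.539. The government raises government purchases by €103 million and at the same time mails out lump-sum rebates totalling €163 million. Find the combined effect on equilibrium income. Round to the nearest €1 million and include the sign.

Expenditure multiplier = 1/(1 − MPC) = 1/(1 − 0.539) = 1/0.461 ≈ 2.169.
ΔG contributes k·ΔG = (+€103 million) / 0.461 ≈ +€223.4 million.
ΔT of −€163 million changes first-round spending by −c·ΔT = +€87.857 million, contributing k·(−c·ΔT) = (+€87.857 million) / 0.461 ≈ +€190.6 million.
Net ΔY = k(ΔG − c·ΔT) = (+€190.857 million) / 0.461 ≈ +€414 million.

+€414 million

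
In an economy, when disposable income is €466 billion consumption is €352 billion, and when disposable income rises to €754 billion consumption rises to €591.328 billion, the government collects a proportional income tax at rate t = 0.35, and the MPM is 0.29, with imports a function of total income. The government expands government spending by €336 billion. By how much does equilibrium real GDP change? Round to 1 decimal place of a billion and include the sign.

MPC = ΔC/ΔYd = (591.328 − 352)/(754 − 466) = 239.328/288 = 0.831.
Expenditure multiplier = 1/(1 − c(1−t) + m) = 1/(1 − 0.831×0.65 + 0.29) = 1/0.74985 ≈ 1.334.
ΔY = k × ΔG = (+€336 billion) / 0.74985 ≈ +€448.1 billion.

+€448.1 billion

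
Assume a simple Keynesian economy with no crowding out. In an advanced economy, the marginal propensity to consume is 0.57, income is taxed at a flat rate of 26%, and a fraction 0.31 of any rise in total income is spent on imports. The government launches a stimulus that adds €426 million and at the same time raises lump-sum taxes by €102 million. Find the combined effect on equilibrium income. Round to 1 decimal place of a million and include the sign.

Expenditure multiplier = 1/(1 − c(1−t) + m) = 1/(1 − 0.57×0.74 + 0.31) = 1/0.8882 ≈ 1.126.
ΔG contributes k·ΔG = (+€426 million) / 0.8882 ≈ +€479.6 million.
ΔT of +€102 million changes first-round spending by −c·ΔT = −€58.14 million, contributing k·(−c·ΔT) = (−€58.14 million) / 0.8882 ≈ −€65.5 million.
Net ΔY = k(ΔG − c·ΔT) = (+€367.86 million) / 0.8882 ≈ +€414.2 million.

+€414.2 million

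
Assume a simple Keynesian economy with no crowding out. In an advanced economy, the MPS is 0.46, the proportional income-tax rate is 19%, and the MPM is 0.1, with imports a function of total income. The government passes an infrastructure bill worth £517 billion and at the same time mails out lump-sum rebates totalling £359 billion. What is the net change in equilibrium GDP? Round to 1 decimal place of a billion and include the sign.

MPC = 1 − MPS = 1 − 0.46 = 0.54.
Expenditure multiplier = 1/(1 − c(1−t) + m) = 1/(1 − 0.54×0.81 + 0.1) = 1/0.6626 ≈ 1.509.
ΔG contributes k·ΔG = (+£517 billion) / 0.6626 ≈ +£780.3 billion.
ΔT of −£359 billion changes first-round spending by −c·ΔT = +£193.86 billion, contributing k·(−c·ΔT) = (+£193.86 billion) / 0.6626 ≈ +£292.6 billion.
Net ΔY = k(ΔG − c·ΔT) = (+£710.86 billion) / 0.6626 ≈ +£1,072.8 billion.

+£1,072.8 billion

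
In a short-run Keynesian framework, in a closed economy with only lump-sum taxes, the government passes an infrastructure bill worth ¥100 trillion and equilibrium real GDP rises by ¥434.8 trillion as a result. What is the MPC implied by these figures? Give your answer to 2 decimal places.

0.77

Implied spending multiplier k = ΔY/ΔG = 434.8/100 = 4.348.
Since k = 1/(1 − MPC), MPC = 1 − 1/k = 1 − ΔG/ΔY = 1 − 100/434.8 ≈ 0.77.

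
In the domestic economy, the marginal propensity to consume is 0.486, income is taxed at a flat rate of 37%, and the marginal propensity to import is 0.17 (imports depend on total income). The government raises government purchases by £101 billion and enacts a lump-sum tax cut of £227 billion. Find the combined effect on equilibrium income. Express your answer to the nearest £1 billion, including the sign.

+£245 billion

Expenditure multiplier = 1/(1 − c(1−t) + m) = 1/(1 − 0.486×0.63 + 0.17) = 1/0.86382 ≈ 1.158.
ΔG contributes k·ΔG = (+£101 billion) / 0.86382 ≈ +£116.9 billion.
ΔT of −£227 billion changes first-round spending by −c·ΔT = +£110.322 billion, contributing k·(−c·ΔT) = (+£110.322 billion) / 0.86382 ≈ +£127.7 billion.
Net ΔY = k(ΔG − c·ΔT) = (+£211.322 billion) / 0.86382 ≈ +£245 billion.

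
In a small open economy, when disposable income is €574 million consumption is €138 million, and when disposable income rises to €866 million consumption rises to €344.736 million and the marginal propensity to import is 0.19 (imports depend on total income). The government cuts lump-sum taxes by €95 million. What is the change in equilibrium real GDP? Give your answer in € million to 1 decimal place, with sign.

+€139.5 million

MPC = ΔC/ΔYd = (344.736 − 138)/(866 − 574) = 206.736/292 = 0.708.
A lump-sum tax change of −€95 million shifts disposable income by +€95 million; first-round consumption changes by −c × ΔT = −0.708 × (−€95 million) = +€67.26 million.
Expenditure multiplier = 1/(1 − c + m) = 1/(1 − 0.708 + 0.19) = 1/0.482 ≈ 2.075.
The tax multiplier is −c × k ≈ −1.469, so ΔY = k × (−c·ΔT) = (+€67.26 million) / 0.482 ≈ +€139.5 million.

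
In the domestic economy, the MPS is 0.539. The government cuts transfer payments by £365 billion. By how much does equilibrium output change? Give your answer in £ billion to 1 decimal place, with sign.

−£312.2 billion

MPC = 1 − MPS = 1 − 0.539 = 0.461.
The transfer change shifts disposable income by −£365 billion, so first-round consumption changes by c·ΔTR = 0.461 × (−£365 billion) = −£168.265 billion.
Expenditure multiplier = 1/(1 − MPC) = 1/(1 − 0.461) = 1/0.539 ≈ 1.855.
The transfer multiplier is c × k ≈ 0.855, so ΔY = k × (c·ΔTR) = (−£168.265 billion) / 0.539 ≈ −£312.2 billion.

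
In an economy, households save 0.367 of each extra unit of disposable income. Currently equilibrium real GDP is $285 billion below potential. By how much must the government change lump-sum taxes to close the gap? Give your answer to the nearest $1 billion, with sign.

MPC = 1 − MPS = 1 − 0.367 = 0.633.
Spending multiplier = 1/(1 − MPC) = 1/(1 − 0.633) = 1/0.367 ≈ 2.725.
Tax multiplier = −c·k = −0.633/0.367 ≈ −1.725. Need ΔY = +$285 billion, so ΔT = ΔY/(−c·k) = −(+$285 billion) × 0.367 / 0.633 ≈ −$165 billion.
The government should cut lump-sum taxes by $165 billion.

−$165 billion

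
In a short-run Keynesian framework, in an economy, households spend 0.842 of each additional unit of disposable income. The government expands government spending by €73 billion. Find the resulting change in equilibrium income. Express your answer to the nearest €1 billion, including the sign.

Expenditure multiplier = 1/(1 − MPC) = 1/(1 − 0.842) = 1/0.158 ≈ 6.329.
ΔY = k × ΔG = (+€73 billion) / 0.158 ≈ +€462 billion.

+€462 billion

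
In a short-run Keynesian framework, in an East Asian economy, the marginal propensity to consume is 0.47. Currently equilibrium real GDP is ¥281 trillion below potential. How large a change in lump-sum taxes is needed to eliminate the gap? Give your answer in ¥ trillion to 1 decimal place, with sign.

Spending multiplier = 1/(1 − MPC) = 1/(1 − 0.47) = 1/0.53 ≈ 1.887.
Tax multiplier = −c·k = −0.47/0.53 ≈ −0.887. Need ΔY = +¥281 trillion, so ΔT = ΔY/(−c·k) = −(+¥281 trillion) × 0.53 / 0.47 ≈ −¥316.9 trillion.
The government should cut lump-sum taxes by ¥316.9 trillion.

−¥316.9 trillion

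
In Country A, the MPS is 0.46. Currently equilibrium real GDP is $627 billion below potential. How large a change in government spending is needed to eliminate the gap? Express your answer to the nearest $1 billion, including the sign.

+$288 billion

MPC = 1 − MPS = 1 − 0.46 = 0.54.
Spending multiplier = 1/(1 − MPC) = 1/(1 − 0.54) = 1/0.46 ≈ 2.174.
Need ΔY = +$627 billion, so ΔG = ΔY/k = (+$627 billion) × 0.46 ≈ +$288 billion.
The government should increase government spending by $288 billion.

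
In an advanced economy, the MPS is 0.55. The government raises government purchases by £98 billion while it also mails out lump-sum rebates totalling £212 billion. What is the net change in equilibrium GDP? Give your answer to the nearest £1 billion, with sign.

MPC = 1 − MPS = 1 − 0.55 = 0.45.
Expenditure multiplier = 1/(1 − MPC) = 1/(1 − 0.45) = 1/0.55 ≈ 1.818.
ΔG contributes k·ΔG = (+£98 billion) / 0.55 ≈ +£178.2 billion.
ΔT of −£212 billion changes first-round spending by −c·ΔT = +£95.4 billion, contributing k·(−c·ΔT) = (+£95.4 billion) / 0.55 ≈ +£173.5 billion.
Net ΔY = k(ΔG − c·ΔT) = (+£193.4 billion) / 0.55 ≈ +£352 billion.

+£352 billion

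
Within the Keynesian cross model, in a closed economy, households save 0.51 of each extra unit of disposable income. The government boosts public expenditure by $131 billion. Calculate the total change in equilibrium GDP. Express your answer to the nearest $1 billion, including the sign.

MPC = 1 − MPS = 1 − 0.51 = 0.49.
Spending multiplier = 1/(1 − MPC) = 1/(1 − 0.49) = 1/0.51 ≈ 1.961.
ΔY = k × ΔG = (+$131 billion) / 0.51 ≈ +$257 billion.

+$257 billion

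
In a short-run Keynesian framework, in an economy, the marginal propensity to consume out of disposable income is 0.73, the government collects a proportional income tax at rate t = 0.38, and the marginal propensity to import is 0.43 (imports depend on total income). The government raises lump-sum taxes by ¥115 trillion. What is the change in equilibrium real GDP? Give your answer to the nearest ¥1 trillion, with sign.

−¥86 trillion

A lump-sum tax change of +¥115 trillion shifts disposable income by −¥115 trillion; first-round consumption changes by −c × ΔT = −0.73 × (+¥115 trillion) = −¥83.95 trillion.
Expenditure multiplier = 1/(1 − c(1−t) + m) = 1/(1 − 0.73×0.62 + 0.43) = 1/0.9774 ≈ 1.023.
The tax multiplier is −c × k ≈ −0.747, so ΔY = k × (−c·ΔT) = (−¥83.95 trillion) / 0.9774 ≈ −¥86 trillion.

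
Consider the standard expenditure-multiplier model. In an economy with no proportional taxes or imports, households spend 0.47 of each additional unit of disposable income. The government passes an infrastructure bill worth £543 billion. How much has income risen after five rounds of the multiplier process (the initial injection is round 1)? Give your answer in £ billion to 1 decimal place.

£1,001.0 billion

Round 1 adds ΔG = £543 billion; each later round is MPC = 0.47 times the previous.
After 5 rounds: 543 + 255.21 + 119.9487 + 56.375889 + 26.49666783 = ΔG·(1 − c^5)/(1 − c) = 543 × (1 − 0.0229345007)/0.53 ≈ £1,001 billion.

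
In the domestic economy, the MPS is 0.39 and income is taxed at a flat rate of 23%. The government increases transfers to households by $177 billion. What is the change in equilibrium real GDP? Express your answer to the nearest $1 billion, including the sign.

+$204 billion

MPC = 1 − MPS = 1 − 0.39 = 0.61.
The transfer change shifts disposable income by +$177 billion, so first-round consumption changes by c·ΔTR = 0.61 × (+$177 billion) = +$107.97 billion.
Expenditure multiplier = 1/(1 − c(1−t)) = 1/(1 − 0.61×0.77) = 1/0.5303 ≈ 1.886.
The transfer multiplier is c × k ≈ 1.15, so ΔY = k × (c·ΔTR) = (+$107.97 billion) / 0.5303 ≈ +$204 billion.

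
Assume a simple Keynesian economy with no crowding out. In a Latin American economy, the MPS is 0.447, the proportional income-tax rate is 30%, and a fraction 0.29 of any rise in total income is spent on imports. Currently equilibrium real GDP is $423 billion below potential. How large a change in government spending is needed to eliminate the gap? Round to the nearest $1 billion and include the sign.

+$382 billion

MPC = 1 − MPS = 1 − 0.447 = 0.553.
Spending multiplier = 1/(1 − c(1−t) + m) = 1/(1 − 0.553×0.7 + 0.29) = 1/0.9029 ≈ 1.108.
Need ΔY = +$423 billion, so ΔG = ΔY/k = (+$423 billion) × 0.9029 ≈ +$382 billion.
The government should increase government spending by $382 billion.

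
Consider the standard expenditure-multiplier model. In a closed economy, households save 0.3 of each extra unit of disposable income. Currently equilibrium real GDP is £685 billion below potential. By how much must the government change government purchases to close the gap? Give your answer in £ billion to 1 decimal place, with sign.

+£205.5 billion

MPC = 1 − MPS = 1 − 0.3 = 0.7.
Spending multiplier = 1/(1 − MPC) = 1/(1 − 0.7) = 1/0.3 ≈ 3.333.
Need ΔY = +£685 billion, so ΔG = ΔY/k = (+£685 billion) × 0.3 = +£205.5 billion.
The government should increase government purchases by £205.5 billion.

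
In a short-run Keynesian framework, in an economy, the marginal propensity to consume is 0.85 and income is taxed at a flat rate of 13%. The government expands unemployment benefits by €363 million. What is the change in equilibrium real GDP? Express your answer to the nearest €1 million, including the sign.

+€1,184 million

The transfer change shifts disposable income by +€363 million, so first-round consumption changes by c·ΔTR = 0.85 × (+€363 million) = +€308.55 million.
Expenditure multiplier = 1/(1 − c(1−t)) = 1/(1 − 0.85×0.87) = 1/0.2605 ≈ 3.839.
The transfer multiplier is c × k ≈ 3.263, so ΔY = k × (c·ΔTR) = (+€308.55 million) / 0.2605 ≈ +€1,184 million.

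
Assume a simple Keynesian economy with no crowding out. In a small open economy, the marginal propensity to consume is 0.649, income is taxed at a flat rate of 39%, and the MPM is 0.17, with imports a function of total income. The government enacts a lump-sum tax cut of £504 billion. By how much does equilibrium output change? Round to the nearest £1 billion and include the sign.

A lump-sum tax change of −£504 billion shifts disposable income by +£504 billion; first-round consumption changes by −c × ΔT = −0.649 × (−£504 billion) = +£327.096 billion.
Expenditure multiplier = 1/(1 − c(1−t) + m) = 1/(1 − 0.649×0.61 + 0.17) = 1/0.77411 ≈ 1.292.
The tax multiplier is −c × k ≈ −0.838, so ΔY = k × (−c·ΔT) = (+£327.096 billion) / 0.77411 ≈ +£423 billion.

+£423 billion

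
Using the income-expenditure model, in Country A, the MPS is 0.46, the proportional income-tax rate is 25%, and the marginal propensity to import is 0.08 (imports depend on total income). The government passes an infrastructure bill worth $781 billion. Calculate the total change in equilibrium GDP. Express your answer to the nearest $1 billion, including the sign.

+$1,157 billion

MPC = 1 − MPS = 1 − 0.46 = 0.54.
Government-spending multiplier = 1/(1 − c(1−t) + m) = 1/(1 − 0.54×0.75 + 0.08) = 1/0.675 ≈ 1.481.
ΔY = k × ΔG = (+$781 billion) / 0.675 ≈ +$1,157 billion.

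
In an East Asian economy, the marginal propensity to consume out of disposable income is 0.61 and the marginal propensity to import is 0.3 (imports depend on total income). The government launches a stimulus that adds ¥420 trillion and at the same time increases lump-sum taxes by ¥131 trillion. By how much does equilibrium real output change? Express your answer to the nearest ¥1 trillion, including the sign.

Expenditure multiplier = 1/(1 − c + m) = 1/(1 − 0.61 + 0.3) = 1/0.69 ≈ 1.449.
ΔG contributes k·ΔG = (+¥420 trillion) / 0.69 ≈ +¥608.7 trillion.
ΔT of +¥131 trillion changes first-round spending by −c·ΔT = −¥79.91 trillion, contributing k·(−c·ΔT) = (−¥79.91 trillion) / 0.69 ≈ −¥115.8 trillion.
Net ΔY = k(ΔG − c·ΔT) = (+¥340.09 trillion) / 0.69 ≈ +¥493 trillion.

+¥493 trillion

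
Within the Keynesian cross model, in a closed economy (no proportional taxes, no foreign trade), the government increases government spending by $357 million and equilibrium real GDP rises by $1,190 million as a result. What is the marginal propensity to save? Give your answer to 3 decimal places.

0.300

Implied spending multiplier k = ΔY/ΔG = 1,190/357 ≈ 3.3333.
Since k = 1/(1 − MPC), MPC = 1 − 1/k = 1 − ΔG/ΔY = 1 − 357/1,190 = 0.700.
MPS = 1 − MPC = 0.300.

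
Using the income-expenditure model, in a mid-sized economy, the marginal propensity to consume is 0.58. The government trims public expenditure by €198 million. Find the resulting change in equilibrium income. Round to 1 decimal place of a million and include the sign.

−€471.4 million

Expenditure multiplier = 1/(1 − MPC) = 1/(1 − 0.58) = 1/0.42 ≈ 2.381.
ΔY = k × ΔG = (−€198 million) / 0.42 ≈ −€471.4 million.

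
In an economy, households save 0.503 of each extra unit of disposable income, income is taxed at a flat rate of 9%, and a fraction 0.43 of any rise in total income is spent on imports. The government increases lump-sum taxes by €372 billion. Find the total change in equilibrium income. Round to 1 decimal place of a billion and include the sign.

−€189.1 billion

MPC = 1 − MPS = 1 − 0.503 = 0.497.
A lump-sum tax change of +€372 billion shifts disposable income by −€372 billion; first-round consumption changes by −c × ΔT = −0.497 × (+€372 billion) = −€184.884 billion.
Expenditure multiplier = 1/(1 − c(1−t) + m) = 1/(1 − 0.497×0.91 + 0.43) = 1/0.97773 ≈ 1.023.
The tax multiplier is −c × k ≈ −0.508, so ΔY = k × (−c·ΔT) = (−€184.884 billion) / 0.97773 ≈ −€189.1 billion.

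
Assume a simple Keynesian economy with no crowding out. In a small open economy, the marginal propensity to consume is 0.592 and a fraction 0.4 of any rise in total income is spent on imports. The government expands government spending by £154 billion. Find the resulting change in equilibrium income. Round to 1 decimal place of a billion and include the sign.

+£190.6 billion

Government-spending multiplier = 1/(1 − c + m) = 1/(1 − 0.592 + 0.4) = 1/0.808 ≈ 1.238.
ΔY = k × ΔG = (+£154 billion) / 0.808 ≈ +£190.6 billion.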